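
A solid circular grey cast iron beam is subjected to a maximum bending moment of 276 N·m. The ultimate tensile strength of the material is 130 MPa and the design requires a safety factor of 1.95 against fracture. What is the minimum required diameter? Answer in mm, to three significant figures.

d = 34.8 mm

σ_allow = 130/1.95 = 66.67 MPa.
For a solid circular section σ = 32M/(πd³), so d³ = 32M/(π σ_allow) = 32×276000/(π×66.67) = 42170 mm³.
d = 34.81 mm.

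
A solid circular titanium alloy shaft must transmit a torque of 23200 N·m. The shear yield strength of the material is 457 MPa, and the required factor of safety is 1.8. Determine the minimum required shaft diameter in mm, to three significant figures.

d = 77.5 mm

Allowable shear stress τ_allow = 457/1.8 = 253.9 MPa.
For a solid shaft τ = 16T/(πd³), so d³ = 16T/(π τ_allow) = 16×2.3200×10^7/(π×253.9) = 465400 mm³.
d = (465400)^(1/3) = 77.49 mm.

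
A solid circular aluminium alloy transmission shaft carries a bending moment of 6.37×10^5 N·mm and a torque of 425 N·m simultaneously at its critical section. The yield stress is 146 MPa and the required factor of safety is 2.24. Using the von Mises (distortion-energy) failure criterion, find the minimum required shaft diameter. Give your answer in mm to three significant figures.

d = 48.6 mm

σ_allow = σ_y/n = 146/2.24 = 65.18 MPa.
For a solid shaft σ_b = 32M/(πd³) and τ = 16T/(πd³), so the von Mises stress is σ' = (16/πd³)·√(4M²+3T²).
√(4M²+3T²) = √(4×(637000)² + 3×(425000)²) = 1.471×10^6 N·mm.
d³ = 16×1.471×10^6/(π×65.18) = 115000 mm³.
d = 48.63 mm.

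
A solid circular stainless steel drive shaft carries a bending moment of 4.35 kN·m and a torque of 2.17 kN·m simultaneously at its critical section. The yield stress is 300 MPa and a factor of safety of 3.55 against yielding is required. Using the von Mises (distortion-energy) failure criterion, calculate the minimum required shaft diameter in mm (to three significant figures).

d = 83.0 mm

σ_allow = σ_y/n = 300/3.55 = 84.51 MPa.
For a solid shaft σ_b = 32M/(πd³) and τ = 16T/(πd³), so the von Mises stress is σ' = (16/πd³)·√(4M²+3T²).
√(4M²+3T²) = √(4×(4.350×10^6)² + 3×(2.170×10^6)²) = 9.477×10^6 N·mm.
d³ = 16×9.477×10^6/(π×84.51) = 571200 mm³.
d = 82.97 mm.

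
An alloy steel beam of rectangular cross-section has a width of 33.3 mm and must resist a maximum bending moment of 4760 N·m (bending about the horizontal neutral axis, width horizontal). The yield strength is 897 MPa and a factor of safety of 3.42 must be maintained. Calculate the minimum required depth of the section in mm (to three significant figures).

σ_allow = 897/3.42 = 262.3 MPa.
For a rectangular section σ = 6M/(bh²), so h² = 6M/(b σ_allow) = 6×4760000/(33.3×262.3) = 3270 mm².
h = 57.18 mm.

h = 57.2 mm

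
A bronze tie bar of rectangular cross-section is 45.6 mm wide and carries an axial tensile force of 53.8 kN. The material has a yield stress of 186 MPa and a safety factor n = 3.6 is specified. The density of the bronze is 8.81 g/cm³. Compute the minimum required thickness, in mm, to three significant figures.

σ_allow = 186/3.6 = 51.67 MPa.
Required area A = F/σ_allow = 53800/51.67 = 1041 mm².
t = A/w = 1041/45.6 = 22.84 mm.

t = 22.8 mm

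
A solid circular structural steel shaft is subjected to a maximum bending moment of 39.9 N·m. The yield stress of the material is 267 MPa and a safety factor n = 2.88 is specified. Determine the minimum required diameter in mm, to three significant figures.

d = 16.4 mm

σ_allow = 267/2.88 = 92.71 MPa.
For a solid circular section σ = 32M/(πd³), so d³ = 32M/(π σ_allow) = 32×39900/(π×92.71) = 4384 mm³.
d = 16.37 mm.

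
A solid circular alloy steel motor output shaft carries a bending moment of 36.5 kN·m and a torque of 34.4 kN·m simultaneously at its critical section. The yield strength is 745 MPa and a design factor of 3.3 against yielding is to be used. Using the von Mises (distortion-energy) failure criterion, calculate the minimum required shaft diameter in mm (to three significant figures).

d = 129 mm

σ_allow = σ_y/n = 745/3.3 = 225.8 MPa.
For a solid shaft σ_b = 32M/(πd³) and τ = 16T/(πd³), so the von Mises stress is σ' = (16/πd³)·√(4M²+3T²).
√(4M²+3T²) = √(4×(3.650×10^7)² + 3×(3.440×10^7)²) = 9.423×10^7 N·mm.
d³ = 16×9.423×10^7/(π×225.8) = 2.126×10^6 mm³.
d = 128.6 mm.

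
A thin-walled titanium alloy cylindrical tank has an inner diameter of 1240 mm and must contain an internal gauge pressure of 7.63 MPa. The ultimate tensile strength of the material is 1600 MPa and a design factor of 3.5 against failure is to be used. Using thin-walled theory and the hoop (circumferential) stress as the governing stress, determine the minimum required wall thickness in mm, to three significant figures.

σ_allow = 1600/3.5 = 457.1 MPa.
Hoop stress σ_h = pD/(2t), so t = pD/(2σ_allow) = 7.63×1240/(2×457.1) = 10.35 mm.

t = 10.3 mm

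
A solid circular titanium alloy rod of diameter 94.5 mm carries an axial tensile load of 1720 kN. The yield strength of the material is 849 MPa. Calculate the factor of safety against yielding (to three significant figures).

A = πd²/4 = 7014 mm².
σ = F/A = 1720000/7014 = 245.2 MPa.
n = 849/245.2 = 3.462.

n = 3.46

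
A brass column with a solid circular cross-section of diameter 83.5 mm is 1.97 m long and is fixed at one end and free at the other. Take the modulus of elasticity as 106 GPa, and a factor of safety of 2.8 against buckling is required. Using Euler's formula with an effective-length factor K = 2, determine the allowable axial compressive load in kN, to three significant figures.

I = πd⁴/64 = π×83.5⁴/64 = 2.386×10^6 mm⁴.
Effective length L_e = KL = 2×1.97 m = 3940 mm.
Euler critical load P_cr = π²EI/L_e² = π²×106000×2.386×10^6/3940² = 160800 N.
P_allow = P_cr/n = 160800/2.8 = 57430 N.

P_allow = 57.4 kN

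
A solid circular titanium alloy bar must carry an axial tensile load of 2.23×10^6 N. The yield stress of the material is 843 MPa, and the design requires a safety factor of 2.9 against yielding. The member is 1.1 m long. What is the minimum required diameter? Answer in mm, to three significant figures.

d = 98.8 mm

Allowable stress σ_allow = 843/2.9 = 290.7 MPa.
Required area A = F/σ_allow = 2230000/290.7 = 7671 mm².
A = πd²/4 → d = √(4A/π) = 98.83 mm.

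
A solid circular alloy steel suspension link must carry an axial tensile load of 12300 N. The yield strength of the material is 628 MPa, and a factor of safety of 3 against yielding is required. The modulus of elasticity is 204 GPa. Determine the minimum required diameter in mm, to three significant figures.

Allowable stress σ_allow = 628/3 = 209.3 MPa.
Required area A = F/σ_allow = 12300/209.3 = 58.76 mm².
A = πd²/4 → d = √(4A/π) = 8.649 mm.

d = 8.65 mm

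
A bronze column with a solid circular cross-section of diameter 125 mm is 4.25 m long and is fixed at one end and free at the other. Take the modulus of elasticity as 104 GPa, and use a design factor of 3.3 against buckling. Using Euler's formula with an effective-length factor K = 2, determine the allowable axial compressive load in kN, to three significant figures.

I = πd⁴/64 = π×125⁴/64 = 1.198×10^7 mm⁴.
Effective length L_e = KL = 2×4.25 m = 8500 mm.
Euler critical load P_cr = π²EI/L_e² = π²×104000×1.198×10^7/8500² = 170300 N.
P_allow = P_cr/n = 170300/3.3 = 51590 N.

P_allow = 51.6 kN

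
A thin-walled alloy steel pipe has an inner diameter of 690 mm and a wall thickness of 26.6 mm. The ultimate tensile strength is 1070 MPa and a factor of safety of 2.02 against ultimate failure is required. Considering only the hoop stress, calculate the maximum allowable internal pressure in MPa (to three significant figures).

p_allow = 40.8 MPa

σ_allow = 1070/2.02 = 529.7 MPa.
σ_h = pD/(2t) → p_allow = 2σ_allow t/D = 2×529.7×26.6/690 = 40.84 MPa.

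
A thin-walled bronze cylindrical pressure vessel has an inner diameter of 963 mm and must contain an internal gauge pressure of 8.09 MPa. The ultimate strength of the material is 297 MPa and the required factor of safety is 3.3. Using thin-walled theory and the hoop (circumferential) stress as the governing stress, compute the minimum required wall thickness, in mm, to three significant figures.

σ_allow = 297/3.3 = 90.00 MPa.
Hoop stress σ_h = pD/(2t), so t = pD/(2σ_allow) = 8.09×963/(2×90.00) = 43.28 mm.

t = 43.3 mm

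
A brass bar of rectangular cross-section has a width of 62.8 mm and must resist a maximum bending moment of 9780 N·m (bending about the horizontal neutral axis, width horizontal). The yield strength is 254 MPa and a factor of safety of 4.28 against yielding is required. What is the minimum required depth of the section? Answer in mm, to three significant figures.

h = 125 mm

σ_allow = 254/4.28 = 59.35 MPa.
For a rectangular section σ = 6M/(bh²), so h² = 6M/(b σ_allow) = 6×9780000/(62.8×59.35) = 15740 mm².
h = 125.5 mm.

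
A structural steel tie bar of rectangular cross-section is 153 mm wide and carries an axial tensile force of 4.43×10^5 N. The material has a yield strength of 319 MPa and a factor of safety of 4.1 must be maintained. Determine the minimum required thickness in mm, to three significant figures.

t = 37.2 mm

σ_allow = 319/4.1 = 77.80 MPa.
Required area A = F/σ_allow = 443000/77.80 = 5694 mm².
t = A/w = 5694/153 = 37.21 mm.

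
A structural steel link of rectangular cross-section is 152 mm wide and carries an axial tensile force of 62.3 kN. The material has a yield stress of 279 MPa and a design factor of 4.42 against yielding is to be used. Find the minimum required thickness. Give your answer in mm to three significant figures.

t = 6.49 mm

σ_allow = 279/4.42 = 63.12 MPa.
Required area A = F/σ_allow = 62300/63.12 = 987.0 mm².
t = A/w = 987.0/152 = 6.493 mm.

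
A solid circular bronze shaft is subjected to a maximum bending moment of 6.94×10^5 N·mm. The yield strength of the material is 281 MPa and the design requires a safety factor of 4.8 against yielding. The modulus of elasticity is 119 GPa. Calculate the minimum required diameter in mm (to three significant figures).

d = 49.4 mm

σ_allow = 281/4.8 = 58.54 MPa.
For a solid circular section σ = 32M/(πd³), so d³ = 32M/(π σ_allow) = 32×694000/(π×58.54) = 120800 mm³.
d = 49.43 mm.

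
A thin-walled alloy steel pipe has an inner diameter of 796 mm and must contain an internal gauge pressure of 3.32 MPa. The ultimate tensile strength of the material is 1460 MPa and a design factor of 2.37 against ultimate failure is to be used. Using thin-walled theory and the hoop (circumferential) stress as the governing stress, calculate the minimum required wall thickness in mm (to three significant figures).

σ_allow = 1460/2.37 = 616.0 MPa.
Hoop stress σ_h = pD/(2t), so t = pD/(2σ_allow) = 3.32×796/(2×616.0) = 2.145 mm.

t = 2.14 mm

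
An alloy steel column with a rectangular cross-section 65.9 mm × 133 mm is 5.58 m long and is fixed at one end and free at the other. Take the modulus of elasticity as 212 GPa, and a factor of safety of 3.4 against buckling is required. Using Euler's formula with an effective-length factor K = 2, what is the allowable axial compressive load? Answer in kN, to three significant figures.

P_allow = 15.7 kN

Buckling occurs about the weak axis: I_min = h·b³/12 = 133×65.9³/12 = 3.172×10^6 mm⁴ (b = 65.9 mm is the smaller dimension).
Effective length L_e = KL = 2×5.58 m = 11160 mm.
Euler critical load P_cr = π²EI/L_e² = π²×212000×3.172×10^6/11160² = 53290 N.
P_allow = P_cr/n = 53290/3.4 = 15670 N.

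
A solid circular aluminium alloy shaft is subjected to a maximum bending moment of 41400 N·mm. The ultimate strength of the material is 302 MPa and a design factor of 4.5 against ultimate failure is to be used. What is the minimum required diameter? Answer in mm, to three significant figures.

σ_allow = 302/4.5 = 67.11 MPa.
For a solid circular section σ = 32M/(πd³), so d³ = 32M/(π σ_allow) = 32×41400/(π×67.11) = 6284 mm³.
d = 18.45 mm.

d = 18.5 mm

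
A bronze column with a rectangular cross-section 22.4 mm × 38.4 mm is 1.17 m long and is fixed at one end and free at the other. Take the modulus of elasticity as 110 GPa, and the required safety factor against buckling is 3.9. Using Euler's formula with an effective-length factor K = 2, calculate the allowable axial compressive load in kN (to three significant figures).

P_allow = 1.83 kN

Buckling occurs about the weak axis: I_min = h·b³/12 = 38.4×22.4³/12 = 35970 mm⁴ (b = 22.4 mm is the smaller dimension).
Effective length L_e = KL = 2×1.17 m = 2340 mm.
Euler critical load P_cr = π²EI/L_e² = π²×110000×35970/2340² = 7131 N.
P_allow = P_cr/n = 7131/3.9 = 1828 N.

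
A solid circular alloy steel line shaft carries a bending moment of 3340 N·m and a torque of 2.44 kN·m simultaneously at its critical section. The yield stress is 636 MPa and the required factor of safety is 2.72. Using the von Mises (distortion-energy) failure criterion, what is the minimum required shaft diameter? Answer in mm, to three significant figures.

σ_allow = σ_y/n = 636/2.72 = 233.8 MPa.
For a solid shaft σ_b = 32M/(πd³) and τ = 16T/(πd³), so the von Mises stress is σ' = (16/πd³)·√(4M²+3T²).
√(4M²+3T²) = √(4×(3.340×10^6)² + 3×(2.440×10^6)²) = 7.905×10^6 N·mm.
d³ = 16×7.905×10^6/(π×233.8) = 172200 mm³.
d = 55.63 mm.

d = 55.6 mm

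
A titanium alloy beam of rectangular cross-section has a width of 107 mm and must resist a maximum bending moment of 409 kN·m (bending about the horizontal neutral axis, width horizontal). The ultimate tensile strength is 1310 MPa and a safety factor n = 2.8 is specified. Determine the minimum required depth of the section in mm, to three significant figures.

h = 221 mm

σ_allow = 1310/2.8 = 467.9 MPa.
For a rectangular section σ = 6M/(bh²), so h² = 6M/(b σ_allow) = 6×4.0900×10^8/(107×467.9) = 49020 mm².
h = 221.4 mm.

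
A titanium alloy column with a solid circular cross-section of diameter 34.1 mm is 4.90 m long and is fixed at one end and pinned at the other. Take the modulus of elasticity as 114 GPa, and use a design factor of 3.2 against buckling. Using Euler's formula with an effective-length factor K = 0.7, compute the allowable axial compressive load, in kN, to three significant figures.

P_allow = 1.98 kN

I = πd⁴/64 = π×34.1⁴/64 = 66370 mm⁴.
Effective length L_e = KL = 0.7×4.90 m = 3430 mm.
Euler critical load P_cr = π²EI/L_e² = π²×114000×66370/3430² = 6348 N.
P_allow = P_cr/n = 6348/3.2 = 1984 N.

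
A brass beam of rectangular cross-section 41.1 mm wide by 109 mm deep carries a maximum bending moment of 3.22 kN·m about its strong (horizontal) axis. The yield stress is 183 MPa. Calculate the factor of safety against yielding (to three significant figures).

n = 4.63

Section modulus S = bh²/6 = 41.1×109²/6 = 81380 mm³.
σ = M/S = 3220000/81380 = 39.57 MPa.
n = 183/39.57 = 4.625.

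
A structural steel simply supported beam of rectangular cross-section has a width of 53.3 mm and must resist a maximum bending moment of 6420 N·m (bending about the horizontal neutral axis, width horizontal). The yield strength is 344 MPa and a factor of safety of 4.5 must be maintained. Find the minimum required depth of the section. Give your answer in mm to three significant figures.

h = 97.2 mm

σ_allow = 344/4.5 = 76.44 MPa.
For a rectangular section σ = 6M/(bh²), so h² = 6M/(b σ_allow) = 6×6420000/(53.3×76.44) = 9454 mm².
h = 97.23 mm.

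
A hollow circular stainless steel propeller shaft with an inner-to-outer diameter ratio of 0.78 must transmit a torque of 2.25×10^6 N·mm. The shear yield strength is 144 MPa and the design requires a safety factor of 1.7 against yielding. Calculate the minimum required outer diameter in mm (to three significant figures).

τ_allow = 144/1.7 = 84.71 MPa.
For a hollow shaft τ = 16T/[πd_o³(1−k⁴)] with k = 0.78, so 1−k⁴ = 0.6298.
d_o³ = 16T/[π τ_allow (1−k⁴)] = 16×2250000/(π×84.71×0.6298) = 214800 mm³.
d_o = 59.89 mm.

d_o = 59.9 mm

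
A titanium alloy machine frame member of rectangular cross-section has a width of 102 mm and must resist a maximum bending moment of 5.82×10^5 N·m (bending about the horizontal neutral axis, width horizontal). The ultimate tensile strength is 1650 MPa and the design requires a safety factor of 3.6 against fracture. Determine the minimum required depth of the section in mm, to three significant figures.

σ_allow = 1650/3.6 = 458.3 MPa.
For a rectangular section σ = 6M/(bh²), so h² = 6M/(b σ_allow) = 6×5.8200×10^8/(102×458.3) = 74700 mm².
h = 273.3 mm.

h = 273 mm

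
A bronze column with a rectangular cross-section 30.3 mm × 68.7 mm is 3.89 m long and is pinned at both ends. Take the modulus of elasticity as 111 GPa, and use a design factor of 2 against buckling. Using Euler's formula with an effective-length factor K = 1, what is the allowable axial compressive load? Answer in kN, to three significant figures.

P_allow = 5.76 kN

Buckling occurs about the weak axis: I_min = h·b³/12 = 68.7×30.3³/12 = 159300 mm⁴ (b = 30.3 mm is the smaller dimension).
Effective length L_e = KL = 1×3.89 m = 3890 mm.
Euler critical load P_cr = π²EI/L_e² = π²×111000×159300/3890² = 11530 N.
P_allow = P_cr/n = 11530/2 = 5765 N.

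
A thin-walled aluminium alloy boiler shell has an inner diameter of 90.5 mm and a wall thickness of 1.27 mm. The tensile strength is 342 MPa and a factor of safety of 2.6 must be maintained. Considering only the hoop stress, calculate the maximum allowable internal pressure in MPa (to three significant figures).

σ_allow = 342/2.6 = 131.5 MPa.
σ_h = pD/(2t) → p_allow = 2σ_allow t/D = 2×131.5×1.27/90.5 = 3.692 MPa.

p_allow = 3.69 MPa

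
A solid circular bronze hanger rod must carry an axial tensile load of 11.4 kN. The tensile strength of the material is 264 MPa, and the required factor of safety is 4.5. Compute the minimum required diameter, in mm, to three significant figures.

Allowable stress σ_allow = 264/4.5 = 58.67 MPa.
Required area A = F/σ_allow = 11400/58.67 = 194.3 mm².
A = πd²/4 → d = √(4A/π) = 15.73 mm.

d = 15.7 mm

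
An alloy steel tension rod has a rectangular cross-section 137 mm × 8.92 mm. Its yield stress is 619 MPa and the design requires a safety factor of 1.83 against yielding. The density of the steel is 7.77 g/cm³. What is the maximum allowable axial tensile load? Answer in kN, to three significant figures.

F_allow = 413 kN

σ_allow = 619/1.83 = 338.3 MPa.
A = 137×8.92 = 1222 mm².
F_allow = σ_allow × A = 338.3×1222 = 413400 N.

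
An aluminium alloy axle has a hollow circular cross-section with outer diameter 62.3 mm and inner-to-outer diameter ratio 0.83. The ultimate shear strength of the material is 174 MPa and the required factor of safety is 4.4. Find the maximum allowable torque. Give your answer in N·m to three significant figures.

T_allow = 986 N·m

τ_allow = 174/4.4 = 39.55 MPa.
For a hollow shaft T_allow = τ_allow·πd_o³(1−k⁴)/16 with 1−k⁴ = 0.5254, so πd_o³(1−k⁴)/16 = 24950 mm³.
T_allow = 39.55×24950 = 986500 N·mm = 986.5 N·m.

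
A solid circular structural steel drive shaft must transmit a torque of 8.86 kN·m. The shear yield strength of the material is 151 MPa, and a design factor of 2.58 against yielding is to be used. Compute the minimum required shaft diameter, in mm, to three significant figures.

d = 91.7 mm

Allowable shear stress τ_allow = 151/2.58 = 58.53 MPa.
For a solid shaft τ = 16T/(πd³), so d³ = 16T/(π τ_allow) = 16×8860000/(π×58.53) = 771000 mm³.
d = (771000)^(1/3) = 91.70 mm.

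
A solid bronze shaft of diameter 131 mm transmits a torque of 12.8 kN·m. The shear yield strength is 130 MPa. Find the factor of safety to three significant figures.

τ = 16T/(πd³) = 16×1.2800×10^7/(π×131³) = 29.00 MPa.
n = τ_limit/τ = 130/29.00 = 4.483.

n = 4.48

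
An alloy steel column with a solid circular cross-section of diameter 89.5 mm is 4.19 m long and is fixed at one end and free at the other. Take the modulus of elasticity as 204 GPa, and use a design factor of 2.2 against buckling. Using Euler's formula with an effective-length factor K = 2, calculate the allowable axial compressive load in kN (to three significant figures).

P_allow = 41.0 kN

I = πd⁴/64 = π×89.5⁴/64 = 3.150×10^6 mm⁴.
Effective length L_e = KL = 2×4.19 m = 8380 mm.
Euler critical load P_cr = π²EI/L_e² = π²×204000×3.150×10^6/8380² = 90300 N.
P_allow = P_cr/n = 90300/2.2 = 41050 N.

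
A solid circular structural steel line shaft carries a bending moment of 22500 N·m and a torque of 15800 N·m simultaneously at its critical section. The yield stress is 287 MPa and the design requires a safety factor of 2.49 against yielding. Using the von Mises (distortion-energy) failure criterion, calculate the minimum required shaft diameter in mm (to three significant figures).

σ_allow = σ_y/n = 287/2.49 = 115.3 MPa.
For a solid shaft σ_b = 32M/(πd³) and τ = 16T/(πd³), so the von Mises stress is σ' = (16/πd³)·√(4M²+3T²).
√(4M²+3T²) = √(4×(2.250×10^7)² + 3×(1.580×10^7)²) = 5.267×10^7 N·mm.
d³ = 16×5.267×10^7/(π×115.3) = 2.327×10^6 mm³.
d = 132.5 mm.

d = 133 mm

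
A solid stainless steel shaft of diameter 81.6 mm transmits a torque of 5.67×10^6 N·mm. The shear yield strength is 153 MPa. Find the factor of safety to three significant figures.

τ = 16T/(πd³) = 16×5670000/(π×81.6³) = 53.15 MPa.
n = τ_limit/τ = 153/53.15 = 2.879.

n = 2.88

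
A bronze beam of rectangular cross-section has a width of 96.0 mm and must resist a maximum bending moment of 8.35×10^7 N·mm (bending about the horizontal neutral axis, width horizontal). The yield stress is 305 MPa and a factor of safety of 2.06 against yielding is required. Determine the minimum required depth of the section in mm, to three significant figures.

h = 188 mm

σ_allow = 305/2.06 = 148.1 MPa.
For a rectangular section σ = 6M/(bh²), so h² = 6M/(b σ_allow) = 6×8.3500×10^7/(96.0×148.1) = 35250 mm².
h = 187.7 mm.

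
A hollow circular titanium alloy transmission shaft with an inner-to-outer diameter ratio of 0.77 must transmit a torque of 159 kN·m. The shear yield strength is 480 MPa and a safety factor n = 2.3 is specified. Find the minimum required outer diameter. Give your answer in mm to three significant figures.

d_o = 182 mm

τ_allow = 480/2.3 = 208.7 MPa.
For a hollow shaft τ = 16T/[πd_o³(1−k⁴)] with k = 0.77, so 1−k⁴ = 0.6485.
d_o³ = 16T/[π τ_allow (1−k⁴)] = 16×1.5900×10^8/(π×208.7×0.6485) = 5.984×10^6 mm³.
d_o = 181.5 mm.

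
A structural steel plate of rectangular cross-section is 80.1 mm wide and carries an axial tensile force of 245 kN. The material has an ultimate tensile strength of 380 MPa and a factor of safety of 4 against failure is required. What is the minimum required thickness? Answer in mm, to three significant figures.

σ_allow = 380/4 = 95.00 MPa.
Required area A = F/σ_allow = 245000/95.00 = 2579 mm².
t = A/w = 2579/80.1 = 32.20 mm.

t = 32.2 mm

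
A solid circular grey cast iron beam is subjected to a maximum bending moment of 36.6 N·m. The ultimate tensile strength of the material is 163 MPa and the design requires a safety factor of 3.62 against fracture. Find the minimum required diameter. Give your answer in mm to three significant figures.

σ_allow = 163/3.62 = 45.03 MPa.
For a solid circular section σ = 32M/(πd³), so d³ = 32M/(π σ_allow) = 32×36600/(π×45.03) = 8279 mm³.
d = 20.23 mm.

d = 20.2 mm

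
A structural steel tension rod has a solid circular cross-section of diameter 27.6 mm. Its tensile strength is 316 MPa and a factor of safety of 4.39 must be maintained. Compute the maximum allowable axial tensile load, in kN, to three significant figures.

σ_allow = 316/4.39 = 71.98 MPa.
A = πd²/4 = π×27.6²/4 = 598.3 mm².
F_allow = σ_allow × A = 71.98×598.3 = 43070 N.

F_allow = 43.1 kN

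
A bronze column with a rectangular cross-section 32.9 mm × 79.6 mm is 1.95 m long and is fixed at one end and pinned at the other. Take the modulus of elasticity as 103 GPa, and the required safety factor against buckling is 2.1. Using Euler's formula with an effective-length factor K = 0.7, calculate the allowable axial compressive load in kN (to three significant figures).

Buckling occurs about the weak axis: I_min = h·b³/12 = 79.6×32.9³/12 = 236200 mm⁴ (b = 32.9 mm is the smaller dimension).
Effective length L_e = KL = 0.7×1.95 m = 1365 mm.
Euler critical load P_cr = π²EI/L_e² = π²×103000×236200/1365² = 128900 N.
P_allow = P_cr/n = 128900/2.1 = 61370 N.

P_allow = 61.4 kN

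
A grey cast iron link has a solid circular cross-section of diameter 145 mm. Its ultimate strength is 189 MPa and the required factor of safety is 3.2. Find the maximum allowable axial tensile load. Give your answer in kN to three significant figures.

σ_allow = 189/3.2 = 59.06 MPa.
A = πd²/4 = π×145²/4 = 16510 mm².
F_allow = σ_allow × A = 59.06×16510 = 975300 N.

F_allow = 975 kN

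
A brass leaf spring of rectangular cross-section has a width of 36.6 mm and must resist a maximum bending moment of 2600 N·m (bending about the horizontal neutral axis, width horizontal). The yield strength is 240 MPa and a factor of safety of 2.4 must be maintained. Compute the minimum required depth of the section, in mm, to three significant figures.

h = 65.3 mm

σ_allow = 240/2.4 = 100.0 MPa.
For a rectangular section σ = 6M/(bh²), so h² = 6M/(b σ_allow) = 6×2600000/(36.6×100.0) = 4262 mm².
h = 65.29 mm.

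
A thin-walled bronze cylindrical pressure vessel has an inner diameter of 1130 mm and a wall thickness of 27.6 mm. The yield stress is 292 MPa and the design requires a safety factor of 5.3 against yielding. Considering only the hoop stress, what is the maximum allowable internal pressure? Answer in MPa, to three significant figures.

σ_allow = 292/5.3 = 55.09 MPa.
σ_h = pD/(2t) → p_allow = 2σ_allow t/D = 2×55.09×27.6/1130 = 2.691 MPa.

p_allow = 2.69 MPa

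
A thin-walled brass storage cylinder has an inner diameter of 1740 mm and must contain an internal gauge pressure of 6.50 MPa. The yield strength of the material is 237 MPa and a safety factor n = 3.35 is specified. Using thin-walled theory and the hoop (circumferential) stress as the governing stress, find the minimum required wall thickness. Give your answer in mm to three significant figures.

σ_allow = 237/3.35 = 70.75 MPa.
Hoop stress σ_h = pD/(2t), so t = pD/(2σ_allow) = 6.50×1740/(2×70.75) = 79.93 mm.

t = 79.9 mm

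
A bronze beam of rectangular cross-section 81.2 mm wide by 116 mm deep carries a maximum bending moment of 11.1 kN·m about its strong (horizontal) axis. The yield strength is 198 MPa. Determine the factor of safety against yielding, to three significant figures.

n = 3.25

Section modulus S = bh²/6 = 81.2×116²/6 = 182100 mm³.
σ = M/S = 1.1100×10^7/182100 = 60.95 MPa.
n = 198/60.95 = 3.248.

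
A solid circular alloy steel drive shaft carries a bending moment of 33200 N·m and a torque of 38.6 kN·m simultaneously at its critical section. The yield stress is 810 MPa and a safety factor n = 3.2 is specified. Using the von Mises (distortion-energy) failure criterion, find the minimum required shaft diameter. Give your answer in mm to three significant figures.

d = 124 mm

σ_allow = σ_y/n = 810/3.2 = 253.1 MPa.
For a solid shaft σ_b = 32M/(πd³) and τ = 16T/(πd³), so the von Mises stress is σ' = (16/πd³)·√(4M²+3T²).
√(4M²+3T²) = √(4×(3.320×10^7)² + 3×(3.860×10^7)²) = 9.423×10^7 N·mm.
d³ = 16×9.423×10^7/(π×253.1) = 1.896×10^6 mm³.
d = 123.8 mm.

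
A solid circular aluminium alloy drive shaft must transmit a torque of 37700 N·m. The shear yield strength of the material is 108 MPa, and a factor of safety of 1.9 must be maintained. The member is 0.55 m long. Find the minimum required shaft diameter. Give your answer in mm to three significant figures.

d = 150 mm

Allowable shear stress τ_allow = 108/1.9 = 56.84 MPa.
For a solid shaft τ = 16T/(πd³), so d³ = 16T/(π τ_allow) = 16×3.7700×10^7/(π×56.84) = 3.378×10^6 mm³.
d = (3.378×10^6)^(1/3) = 150.0 mm.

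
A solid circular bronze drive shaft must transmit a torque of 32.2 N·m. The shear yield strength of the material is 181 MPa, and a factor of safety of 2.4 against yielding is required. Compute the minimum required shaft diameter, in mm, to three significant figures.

Allowable shear stress τ_allow = 181/2.4 = 75.42 MPa.
For a solid shaft τ = 16T/(πd³), so d³ = 16T/(π τ_allow) = 16×32200/(π×75.42) = 2174 mm³.
d = (2174)^(1/3) = 12.96 mm.

d = 13.0 mm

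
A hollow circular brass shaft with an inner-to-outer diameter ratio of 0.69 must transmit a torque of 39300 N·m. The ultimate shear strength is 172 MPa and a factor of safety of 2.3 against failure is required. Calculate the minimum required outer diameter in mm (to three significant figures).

τ_allow = 172/2.3 = 74.78 MPa.
For a hollow shaft τ = 16T/[πd_o³(1−k⁴)] with k = 0.69, so 1−k⁴ = 0.7733.
d_o³ = 16T/[π τ_allow (1−k⁴)] = 16×3.9300×10^7/(π×74.78×0.7733) = 3.461×10^6 mm³.
d_o = 151.3 mm.

d_o = 151 mm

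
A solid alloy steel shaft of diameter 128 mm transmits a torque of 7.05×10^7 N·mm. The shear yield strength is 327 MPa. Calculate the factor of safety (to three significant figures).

τ = 16T/(πd³) = 16×7.0500×10^7/(π×128³) = 171.2 MPa.
n = τ_limit/τ = 327/171.2 = 1.910.

n = 1.91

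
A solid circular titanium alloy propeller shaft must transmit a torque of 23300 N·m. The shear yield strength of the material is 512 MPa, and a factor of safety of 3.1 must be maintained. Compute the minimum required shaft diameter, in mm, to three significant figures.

d = 89.6 mm

Allowable shear stress τ_allow = 512/3.1 = 165.2 MPa.
For a solid shaft τ = 16T/(πd³), so d³ = 16T/(π τ_allow) = 16×2.3300×10^7/(π×165.2) = 718500 mm³.
d = (718500)^(1/3) = 89.57 mm.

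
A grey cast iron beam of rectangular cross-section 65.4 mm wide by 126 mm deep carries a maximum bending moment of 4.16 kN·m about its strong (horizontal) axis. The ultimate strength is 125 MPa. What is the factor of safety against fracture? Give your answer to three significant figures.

n = 5.20

Section modulus S = bh²/6 = 65.4×126²/6 = 173000 mm³.
σ = M/S = 4160000/173000 = 24.04 MPa.
n = 125/24.04 = 5.200.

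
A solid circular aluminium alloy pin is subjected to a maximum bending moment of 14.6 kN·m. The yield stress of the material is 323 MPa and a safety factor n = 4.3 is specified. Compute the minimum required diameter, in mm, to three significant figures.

σ_allow = 323/4.3 = 75.12 MPa.
For a solid circular section σ = 32M/(πd³), so d³ = 32M/(π σ_allow) = 32×1.4600×10^7/(π×75.12) = 1.980×10^6 mm³.
d = 125.6 mm.

d = 126 mm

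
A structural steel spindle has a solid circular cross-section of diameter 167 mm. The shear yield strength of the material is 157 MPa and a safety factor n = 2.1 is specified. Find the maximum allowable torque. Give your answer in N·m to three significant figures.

τ_allow = 157/2.1 = 74.76 MPa.
For a solid shaft T_allow = τ_allow·πd³/16; πd³/16 = π×167³/16 = 914500 mm³.
T_allow = 74.76×914500 = 6.837×10^7 N·mm = 68370 N·m.

T_allow = 68400 N·m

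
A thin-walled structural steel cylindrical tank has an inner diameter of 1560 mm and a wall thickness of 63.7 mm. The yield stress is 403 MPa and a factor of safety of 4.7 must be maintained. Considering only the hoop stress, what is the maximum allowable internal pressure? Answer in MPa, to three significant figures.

p_allow = 7.00 MPa

σ_allow = 403/4.7 = 85.74 MPa.
σ_h = pD/(2t) → p_allow = 2σ_allow t/D = 2×85.74×63.7/1560 = 7.002 MPa.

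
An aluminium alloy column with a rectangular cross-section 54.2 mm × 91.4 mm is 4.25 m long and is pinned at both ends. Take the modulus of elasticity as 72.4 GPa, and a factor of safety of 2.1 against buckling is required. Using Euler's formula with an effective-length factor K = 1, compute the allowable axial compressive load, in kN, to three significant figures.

Buckling occurs about the weak axis: I_min = h·b³/12 = 91.4×54.2³/12 = 1.213×10^6 mm⁴ (b = 54.2 mm is the smaller dimension).
Effective length L_e = KL = 1×4.25 m = 4250 mm.
Euler critical load P_cr = π²EI/L_e² = π²×72400×1.213×10^6/4250² = 47980 N.
P_allow = P_cr/n = 47980/2.1 = 22850 N.

P_allow = 22.8 kN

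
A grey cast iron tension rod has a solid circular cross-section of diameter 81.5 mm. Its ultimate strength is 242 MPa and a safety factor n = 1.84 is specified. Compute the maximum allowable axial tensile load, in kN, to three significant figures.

σ_allow = 242/1.84 = 131.5 MPa.
A = πd²/4 = π×81.5²/4 = 5217 mm².
F_allow = σ_allow × A = 131.5×5217 = 686100 N.

F_allow = 686 kN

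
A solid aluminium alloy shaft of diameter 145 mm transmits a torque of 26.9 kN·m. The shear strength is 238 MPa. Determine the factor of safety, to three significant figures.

τ = 16T/(πd³) = 16×2.6900×10^7/(π×145³) = 44.94 MPa.
n = τ_limit/τ = 238/44.94 = 5.296.

n = 5.30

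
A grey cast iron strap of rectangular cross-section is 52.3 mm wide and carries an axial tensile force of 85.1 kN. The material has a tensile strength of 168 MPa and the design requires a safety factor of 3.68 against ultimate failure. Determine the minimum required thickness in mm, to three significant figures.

σ_allow = 168/3.68 = 45.65 MPa.
Required area A = F/σ_allow = 85100/45.65 = 1864 mm².
t = A/w = 1864/52.3 = 35.64 mm.

t = 35.6 mm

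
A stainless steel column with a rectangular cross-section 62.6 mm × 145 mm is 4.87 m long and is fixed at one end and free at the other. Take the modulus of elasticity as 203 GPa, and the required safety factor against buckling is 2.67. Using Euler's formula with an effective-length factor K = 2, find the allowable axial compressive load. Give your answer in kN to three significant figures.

P_allow = 23.4 kN

Buckling occurs about the weak axis: I_min = h·b³/12 = 145×62.6³/12 = 2.964×10^6 mm⁴ (b = 62.6 mm is the smaller dimension).
Effective length L_e = KL = 2×4.87 m = 9740 mm.
Euler critical load P_cr = π²EI/L_e² = π²×203000×2.964×10^6/9740² = 62600 N.
P_allow = P_cr/n = 62600/2.67 = 23450 N.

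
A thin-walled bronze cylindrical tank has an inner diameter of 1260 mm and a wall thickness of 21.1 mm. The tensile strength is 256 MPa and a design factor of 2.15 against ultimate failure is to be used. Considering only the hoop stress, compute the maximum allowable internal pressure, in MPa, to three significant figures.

p_allow = 3.99 MPa

σ_allow = 256/2.15 = 119.1 MPa.
σ_h = pD/(2t) → p_allow = 2σ_allow t/D = 2×119.1×21.1/1260 = 3.988 MPa.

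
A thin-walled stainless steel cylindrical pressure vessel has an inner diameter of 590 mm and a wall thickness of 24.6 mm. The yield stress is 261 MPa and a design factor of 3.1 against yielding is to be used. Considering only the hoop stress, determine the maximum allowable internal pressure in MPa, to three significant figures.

σ_allow = 261/3.1 = 84.19 MPa.
σ_h = pD/(2t) → p_allow = 2σ_allow t/D = 2×84.19×24.6/590 = 7.021 MPa.

p_allow = 7.02 MPa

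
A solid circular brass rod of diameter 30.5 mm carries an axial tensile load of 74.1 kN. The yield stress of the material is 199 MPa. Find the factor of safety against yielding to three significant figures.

A = πd²/4 = 730.6 mm².
σ = F/A = 74100/730.6 = 101.4 MPa.
n = 199/101.4 = 1.962.

n = 1.96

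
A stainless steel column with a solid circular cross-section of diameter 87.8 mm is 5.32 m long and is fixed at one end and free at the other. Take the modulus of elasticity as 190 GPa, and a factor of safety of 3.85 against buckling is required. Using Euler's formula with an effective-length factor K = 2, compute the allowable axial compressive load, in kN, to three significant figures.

P_allow = 12.6 kN

I = πd⁴/64 = π×87.8⁴/64 = 2.917×10^6 mm⁴.
Effective length L_e = KL = 2×5.32 m = 10640 mm.
Euler critical load P_cr = π²EI/L_e² = π²×190000×2.917×10^6/10640² = 48320 N.
P_allow = P_cr/n = 48320/3.85 = 12550 N.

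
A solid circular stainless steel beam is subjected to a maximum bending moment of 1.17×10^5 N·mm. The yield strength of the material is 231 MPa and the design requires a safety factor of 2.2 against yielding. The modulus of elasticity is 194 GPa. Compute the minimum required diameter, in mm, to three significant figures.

d = 22.5 mm

σ_allow = 231/2.2 = 105.0 MPa.
For a solid circular section σ = 32M/(πd³), so d³ = 32M/(π σ_allow) = 32×117000/(π×105.0) = 11350 mm³.
d = 22.47 mm.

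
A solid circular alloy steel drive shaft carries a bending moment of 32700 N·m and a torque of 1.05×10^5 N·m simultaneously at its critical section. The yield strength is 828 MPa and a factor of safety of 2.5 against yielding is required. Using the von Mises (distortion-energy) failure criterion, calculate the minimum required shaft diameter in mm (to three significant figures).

d = 144 mm

σ_allow = σ_y/n = 828/2.5 = 331.2 MPa.
For a solid shaft σ_b = 32M/(πd³) and τ = 16T/(πd³), so the von Mises stress is σ' = (16/πd³)·√(4M²+3T²).
√(4M²+3T²) = √(4×(3.270×10^7)² + 3×(1.050×10^8)²) = 1.933×10^8 N·mm.
d³ = 16×1.933×10^8/(π×331.2) = 2.972×10^6 mm³.
d = 143.8 mm.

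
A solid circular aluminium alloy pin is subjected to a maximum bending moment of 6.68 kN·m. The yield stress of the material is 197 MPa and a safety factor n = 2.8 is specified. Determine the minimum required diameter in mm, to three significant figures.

d = 98.9 mm

σ_allow = 197/2.8 = 70.36 MPa.
For a solid circular section σ = 32M/(πd³), so d³ = 32M/(π σ_allow) = 32×6680000/(π×70.36) = 967100 mm³.
d = 98.89 mm.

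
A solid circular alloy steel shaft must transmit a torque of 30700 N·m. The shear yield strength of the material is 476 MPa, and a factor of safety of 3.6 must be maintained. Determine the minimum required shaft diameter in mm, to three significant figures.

Allowable shear stress τ_allow = 476/3.6 = 132.2 MPa.
For a solid shaft τ = 16T/(πd³), so d³ = 16T/(π τ_allow) = 16×3.0700×10^7/(π×132.2) = 1.183×10^6 mm³.
d = (1.183×10^6)^(1/3) = 105.7 mm.

d = 106 mm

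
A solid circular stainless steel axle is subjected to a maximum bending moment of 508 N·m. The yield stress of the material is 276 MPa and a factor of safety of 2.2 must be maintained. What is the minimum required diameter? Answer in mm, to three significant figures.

σ_allow = 276/2.2 = 125.5 MPa.
For a solid circular section σ = 32M/(πd³), so d³ = 32M/(π σ_allow) = 32×508000/(π×125.5) = 41250 mm³.
d = 34.55 mm.

d = 34.6 mm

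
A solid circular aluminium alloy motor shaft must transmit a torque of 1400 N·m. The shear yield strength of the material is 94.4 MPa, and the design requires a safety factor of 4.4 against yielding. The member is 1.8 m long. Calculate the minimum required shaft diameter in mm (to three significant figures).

d = 69.3 mm

Allowable shear stress τ_allow = 94.4/4.4 = 21.45 MPa.
For a solid shaft τ = 16T/(πd³), so d³ = 16T/(π τ_allow) = 16×1400000/(π×21.45) = 332300 mm³.
d = (332300)^(1/3) = 69.27 mm.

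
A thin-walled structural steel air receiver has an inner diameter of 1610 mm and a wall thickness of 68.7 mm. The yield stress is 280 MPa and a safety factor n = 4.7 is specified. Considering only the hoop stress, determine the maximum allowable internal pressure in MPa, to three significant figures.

p_allow = 5.08 MPa

σ_allow = 280/4.7 = 59.57 MPa.
σ_h = pD/(2t) → p_allow = 2σ_allow t/D = 2×59.57×68.7/1610 = 5.084 MPa.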